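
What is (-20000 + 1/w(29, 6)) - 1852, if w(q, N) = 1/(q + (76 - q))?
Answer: -21776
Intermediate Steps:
w(q, N) = 1/76
(-20000 + 1/w(29, 6)) - 1852 = (-20000 + 1/(1/76)) - 1852 = (-20000 + 76) - 1852 = -19924 - 1852 = -21776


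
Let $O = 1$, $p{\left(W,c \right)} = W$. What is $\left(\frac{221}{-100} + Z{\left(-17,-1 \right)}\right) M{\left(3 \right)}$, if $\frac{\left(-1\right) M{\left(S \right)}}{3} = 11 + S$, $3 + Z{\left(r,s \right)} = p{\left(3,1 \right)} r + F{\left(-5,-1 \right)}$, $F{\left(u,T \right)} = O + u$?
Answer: $\frac{126441}{50} \approx 2528.8$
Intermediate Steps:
$F{\left(u,T \right)} = 1 + u$
$Z{\left(r,s \right)} = -7 + 3 r$ ($Z{\left(r,s \right)} = -3 + \left(3 r + \left(1 - 5\right)\right) = -3 + \left(3 r - 4\right) = -3 + \left(-4 + 3 r\right) = -7 + 3 r$)
$M{\left(S \right)} = -33 - 3 S$ ($M{\left(S \right)} = - 3 \left(11 + S\right) = -33 - 3 S$)
$\left(\frac{221}{-100} + Z{\left(-17,-1 \right)}\right) M{\left(3 \right)} = \left(\frac{221}{-100} + \left(-7 + 3 \left(-17\right)\right)\right) \left(-33 - 9\right) = \left(221 \left(- \frac{1}{100}\right) - 58\right) \left(-33 - 9\right) = \left(- \frac{221}{100} - 58\right) \left(-42\right) = \left(- \frac{6021}{100}\right) \left(-42\right) = \frac{126441}{50}$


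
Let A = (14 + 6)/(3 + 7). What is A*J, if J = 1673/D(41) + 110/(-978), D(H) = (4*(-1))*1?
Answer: -818317/978 ≈ -836.72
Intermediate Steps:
D(H) = -4 (D(H) = -4*1 = -4)
J = -818317/1956 (J = 1673/(-4) + 110/(-978) = 1673*(-¼) + 110*(-1/978) = -1673/4 - 55/489 = -818317/1956 ≈ -418.36)
A = 2 (A = 20/10 = 20*(⅒) = 2)
A*J = 2*(-818317/1956) = -818317/978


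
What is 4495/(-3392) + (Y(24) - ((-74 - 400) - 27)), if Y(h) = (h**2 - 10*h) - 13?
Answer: 2790513/3392 ≈ 822.67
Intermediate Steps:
Y(h) = -13 + h**2 - 10*h
4495/(-3392) + (Y(24) - ((-74 - 400) - 27)) = 4495/(-3392) + ((-13 + 24**2 - 10*24) - ((-74 - 400) - 27)) = 4495*(-1/3392) + ((-13 + 576 - 240) - (-474 - 27)) = -4495/3392 + (323 - 1*(-501)) = -4495/3392 + (323 + 501) = -4495/3392 + 824 = 2790513/3392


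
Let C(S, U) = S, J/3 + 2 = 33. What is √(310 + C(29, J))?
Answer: √339 ≈ 18.412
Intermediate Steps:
J = 93 (J = -6 + 3*33 = -6 + 99 = 93)
√(310 + C(29, J)) = √(310 + 29) = √339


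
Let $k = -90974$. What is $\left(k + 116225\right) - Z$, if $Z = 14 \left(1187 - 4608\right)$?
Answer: $73145$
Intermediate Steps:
$Z = -47894$ ($Z = 14 \left(1187 - 4608\right) = 14 \left(-3421\right) = -47894$)
$\left(k + 116225\right) - Z = \left(-90974 + 116225\right) - -47894 = 25251 + 47894 = 73145$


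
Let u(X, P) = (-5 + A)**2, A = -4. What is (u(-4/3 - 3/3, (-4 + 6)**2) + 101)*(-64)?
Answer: -11648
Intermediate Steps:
u(X, P) = 81 (u(X, P) = (-5 - 4)**2 = (-9)**2 = 81)
(u(-4/3 - 3/3, (-4 + 6)**2) + 101)*(-64) = (81 + 101)*(-64) = 182*(-64) = -11648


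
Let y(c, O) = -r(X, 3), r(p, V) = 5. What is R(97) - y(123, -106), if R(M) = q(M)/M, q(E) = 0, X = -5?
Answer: 5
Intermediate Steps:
y(c, O) = -5 (y(c, O) = -1*5 = -5)
R(M) = 0 (R(M) = 0/M = 0)
R(97) - y(123, -106) = 0 - 1*(-5) = 0 + 5 = 5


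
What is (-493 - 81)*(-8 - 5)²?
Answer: -97006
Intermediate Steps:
(-493 - 81)*(-8 - 5)² = -574*(-13)² = -574*169 = -97006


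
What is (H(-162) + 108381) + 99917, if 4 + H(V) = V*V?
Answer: 234538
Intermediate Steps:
H(V) = -4 + V² (H(V) = -4 + V*V = -4 + V²)
(H(-162) + 108381) + 99917 = ((-4 + (-162)²) + 108381) + 99917 = ((-4 + 26244) + 108381) + 99917 = (26240 + 108381) + 99917 = 134621 + 99917 = 234538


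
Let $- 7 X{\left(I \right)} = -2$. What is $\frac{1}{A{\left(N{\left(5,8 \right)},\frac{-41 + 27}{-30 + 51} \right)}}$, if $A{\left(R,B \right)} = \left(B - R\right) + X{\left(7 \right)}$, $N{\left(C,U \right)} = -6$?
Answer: $\frac{21}{118} \approx 0.17797$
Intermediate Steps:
$X{\left(I \right)} = \frac{2}{7}$ ($X{\left(I \right)} = \left(- \frac{1}{7}\right) \left(-2\right) = \frac{2}{7}$)
$A{\left(R,B \right)} = \frac{2}{7} + B - R$ ($A{\left(R,B \right)} = \left(B - R\right) + \frac{2}{7} = \frac{2}{7} + B - R$)
$\frac{1}{A{\left(N{\left(5,8 \right)},\frac{-41 + 27}{-30 + 51} \right)}} = \frac{1}{\frac{2}{7} + \frac{-41 + 27}{-30 + 51} - -6} = \frac{1}{\frac{2}{7} - \frac{14}{21} + 6} = \frac{1}{\frac{2}{7} - \frac{2}{3} + 6} = \frac{1}{\frac{118}{21}} = \frac{21}{118}$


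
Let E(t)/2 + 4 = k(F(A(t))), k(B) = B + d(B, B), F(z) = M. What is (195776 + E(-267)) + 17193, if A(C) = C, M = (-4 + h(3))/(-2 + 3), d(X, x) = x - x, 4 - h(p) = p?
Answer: 212955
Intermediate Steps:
h(p) = 4 - p
d(X, x) = 0
M = -3 (M = (-4 + (4 - 1*3))/(-2 + 3) = (-4 + (4 - 3))/1 = (-4 + 1)*1 = -3*1 = -3)
F(z) = -3
k(B) = B (k(B) = B + 0 = B)
E(t) = -14 (E(t) = -8 + 2*(-3) = -8 - 6 = -14)
(195776 + E(-267)) + 17193 = (195776 - 14) + 17193 = 195762 + 17193 = 212955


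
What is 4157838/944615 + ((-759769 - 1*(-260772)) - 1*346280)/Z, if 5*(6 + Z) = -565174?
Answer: 6342333335727/533900176460 ≈ 11.879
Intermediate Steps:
Z = -565204/5 (Z = -6 + (⅕)*(-565174) = -6 - 565174/5 = -565204/5 ≈ -1.1304e+5)
4157838/944615 + ((-759769 - 1*(-260772)) - 1*346280)/Z = 4157838/944615 + ((-759769 - 1*(-260772)) - 1*346280)/(-565204/5) = 4157838*(1/944615) + ((-759769 + 260772) - 346280)*(-5/565204) = 4157838/944615 + (-498997 - 346280)*(-5/565204) = 4157838/944615 - 845277*(-5/565204) = 4157838/944615 + 4226385/565204 = 6342333335727/533900176460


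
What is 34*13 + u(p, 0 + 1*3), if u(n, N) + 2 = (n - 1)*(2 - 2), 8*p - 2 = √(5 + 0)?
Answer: 440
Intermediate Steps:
p = ¼ + √5/8 (p = ¼ + √(5 + 0)/8 = ¼ + √5/8 ≈ 0.52951)
u(n, N) = -2 (u(n, N) = -2 + (n - 1)*(2 - 2) = -2 + (-1 + n)*0 = -2 + 0 = -2)
34*13 + u(p, 0 + 1*3) = 34*13 - 2 = 442 - 2 = 440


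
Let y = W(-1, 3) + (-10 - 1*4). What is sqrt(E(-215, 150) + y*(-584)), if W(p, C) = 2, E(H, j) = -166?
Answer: sqrt(6842) ≈ 82.716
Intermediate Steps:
y = -12 (y = 2 + (-10 - 1*4) = 2 + (-10 - 4) = 2 - 14 = -12)
sqrt(E(-215, 150) + y*(-584)) = sqrt(-166 - 12*(-584)) = sqrt(-166 + 7008) = sqrt(6842)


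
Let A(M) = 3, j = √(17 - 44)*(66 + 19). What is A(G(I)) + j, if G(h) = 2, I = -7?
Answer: 3 + 255*I*√3 ≈ 3.0 + 441.67*I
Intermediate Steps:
j = 255*I*√3 (j = √(-27)*85 = (3*I*√3)*85 = 255*I*√3 ≈ 441.67*I)
A(G(I)) + j = 3 + 255*I*√3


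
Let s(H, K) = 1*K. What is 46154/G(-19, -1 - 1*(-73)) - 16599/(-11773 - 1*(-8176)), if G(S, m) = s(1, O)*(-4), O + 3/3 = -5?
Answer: 2521429/1308 ≈ 1927.7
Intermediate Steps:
O = -6 (O = -1 - 5 = -6)
s(H, K) = K
G(S, m) = 24 (G(S, m) = -6*(-4) = 24)
46154/G(-19, -1 - 1*(-73)) - 16599/(-11773 - 1*(-8176)) = 46154/24 - 16599/(-11773 - 1*(-8176)) = 46154*(1/24) - 16599/(-11773 + 8176) = 23077/12 - 16599/(-3597) = 23077/12 - 16599*(-1/3597) = 23077/12 + 503/109 = 2521429/1308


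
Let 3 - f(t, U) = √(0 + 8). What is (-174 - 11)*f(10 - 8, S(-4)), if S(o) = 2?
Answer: -555 + 370*√2 ≈ -31.741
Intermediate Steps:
f(t, U) = 3 - 2*√2 (f(t, U) = 3 - √(0 + 8) = 3 - √8 = 3 - 2*√2)
(-174 - 11)*f(10 - 8, S(-4)) = (-174 - 11)*(3 - 2*√2) = -185*(3 - 2*√2) = -555 + 370*√2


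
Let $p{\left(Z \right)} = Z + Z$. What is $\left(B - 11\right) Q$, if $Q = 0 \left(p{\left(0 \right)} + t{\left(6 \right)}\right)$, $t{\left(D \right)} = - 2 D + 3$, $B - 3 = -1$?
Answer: $0$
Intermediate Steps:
$B = 2$ ($B = 3 - 1 = 2$)
$p{\left(Z \right)} = 2 Z$
$t{\left(D \right)} = 3 - 2 D$
$Q = 0$ ($Q = 0 \left(2 \cdot 0 + \left(3 - 12\right)\right) = 0 \left(0 + \left(3 - 12\right)\right) = 0 \left(0 - 9\right) = 0 \left(-9\right) = 0$)
$\left(B - 11\right) Q = \left(2 - 11\right) 0 = \left(-9\right) 0 = 0$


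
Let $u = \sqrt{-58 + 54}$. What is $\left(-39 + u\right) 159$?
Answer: $-6201 + 318 i \approx -6201.0 + 318.0 i$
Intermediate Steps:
$u = 2 i$ ($u = \sqrt{-4} = 2 i \approx 2.0 i$)
$\left(-39 + u\right) 159 = \left(-39 + 2 i\right) 159 = -6201 + 318 i$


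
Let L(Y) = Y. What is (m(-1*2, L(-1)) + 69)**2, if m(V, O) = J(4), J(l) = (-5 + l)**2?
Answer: 4900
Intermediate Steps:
m(V, O) = 1 (m(V, O) = (-5 + 4)**2 = (-1)**2 = 1)
(m(-1*2, L(-1)) + 69)**2 = (1 + 69)**2 = 70**2 = 4900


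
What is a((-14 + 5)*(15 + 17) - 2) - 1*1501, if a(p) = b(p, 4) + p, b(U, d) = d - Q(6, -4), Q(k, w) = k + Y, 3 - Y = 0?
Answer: -1796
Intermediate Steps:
Y = 3 (Y = 3 - 1*0 = 3 + 0 = 3)
Q(k, w) = 3 + k (Q(k, w) = k + 3 = 3 + k)
b(U, d) = -9 + d (b(U, d) = d - (3 + 6) = d - 1*9 = d - 9 = -9 + d)
a(p) = -5 + p (a(p) = (-9 + 4) + p = -5 + p)
a((-14 + 5)*(15 + 17) - 2) - 1*1501 = (-5 + ((-14 + 5)*(15 + 17) - 2)) - 1*1501 = (-5 + (-9*32 - 2)) - 1501 = (-5 + (-288 - 2)) - 1501 = (-5 - 290) - 1501 = -295 - 1501 = -1796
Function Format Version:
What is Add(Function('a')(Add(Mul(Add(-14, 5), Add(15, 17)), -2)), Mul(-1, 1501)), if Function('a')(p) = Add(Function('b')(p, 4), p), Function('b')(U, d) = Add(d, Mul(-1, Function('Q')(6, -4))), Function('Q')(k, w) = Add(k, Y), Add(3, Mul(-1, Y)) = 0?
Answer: -1796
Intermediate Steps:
Y = 3 (Y = Add(3, Mul(-1, 0)) = Add(3, 0) = 3)
Function('Q')(k, w) = Add(3, k) (Function('Q')(k, w) = Add(k, 3) = Add(3, k))
Function('b')(U, d) = Add(-9, d) (Function('b')(U, d) = Add(d, Mul(-1, Add(3, 6))) = Add(d, Mul(-1, 9)) = Add(d, -9) = Add(-9, d))
Function('a')(p) = Add(-5, p) (Function('a')(p) = Add(Add(-9, 4), p) = Add(-5, p))
Add(Function('a')(Add(Mul(Add(-14, 5), Add(15, 17)), -2)), Mul(-1, 1501)) = Add(Add(-5, Add(Mul(Add(-14, 5), Add(15, 17)), -2)), Mul(-1, 1501)) = Add(Add(-5, Add(Mul(-9, 32), -2)), -1501) = Add(Add(-5, Add(-288, -2)), -1501) = Add(Add(-5, -290), -1501) = Add(-295, -1501) = -1796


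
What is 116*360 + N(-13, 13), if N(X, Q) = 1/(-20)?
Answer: 835199/20 ≈ 41760.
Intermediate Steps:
N(X, Q) = -1/20
116*360 + N(-13, 13) = 116*360 - 1/20 = 41760 - 1/20 = 835199/20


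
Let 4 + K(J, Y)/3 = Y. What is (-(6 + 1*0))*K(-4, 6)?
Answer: -36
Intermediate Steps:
K(J, Y) = -12 + 3*Y
(-(6 + 1*0))*K(-4, 6) = (-(6 + 1*0))*(-12 + 3*6) = (-(6 + 0))*(-12 + 18) = -1*6*6 = -6*6 = -36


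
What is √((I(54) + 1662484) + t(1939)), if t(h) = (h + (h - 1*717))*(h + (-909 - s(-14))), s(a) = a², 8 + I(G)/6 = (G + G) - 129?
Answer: 2*√1074646 ≈ 2073.3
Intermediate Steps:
I(G) = -822 + 12*G (I(G) = -48 + 6*((G + G) - 129) = -48 + 6*(2*G - 129) = -48 + 6*(-129 + 2*G) = -48 + (-774 + 12*G) = -822 + 12*G)
t(h) = (-1105 + h)*(-717 + 2*h) (t(h) = (h + (h - 1*717))*(h + (-909 - 1*(-14)²)) = (h + (h - 717))*(h + (-909 - 1*196)) = (h + (-717 + h))*(h + (-909 - 196)) = (-717 + 2*h)*(h - 1105) = (-717 + 2*h)*(-1105 + h) = (-1105 + h)*(-717 + 2*h))
√((I(54) + 1662484) + t(1939)) = √(((-822 + 12*54) + 1662484) + (792285 - 2927*1939 + 2*1939²)) = √(((-822 + 648) + 1662484) + (792285 - 5675453 + 2*3759721)) = √((-174 + 1662484) + (792285 - 5675453 + 7519442)) = √(1662310 + 2636274) = √4298584 = 2*√1074646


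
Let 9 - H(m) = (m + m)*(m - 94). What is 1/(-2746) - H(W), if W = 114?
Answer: 12497045/2746 ≈ 4551.0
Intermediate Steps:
H(m) = 9 - 2*m*(-94 + m) (H(m) = 9 - (m + m)*(m - 94) = 9 - 2*m*(-94 + m))
1/(-2746) - H(W) = 1/(-2746) - (9 - 2*114**2 + 188*114) = -1/2746 - (9 - 2*12996 + 21432) = -1/2746 - (9 - 25992 + 21432) = -1/2746 - 1*(-4551) = -1/2746 + 4551 = 12497045/2746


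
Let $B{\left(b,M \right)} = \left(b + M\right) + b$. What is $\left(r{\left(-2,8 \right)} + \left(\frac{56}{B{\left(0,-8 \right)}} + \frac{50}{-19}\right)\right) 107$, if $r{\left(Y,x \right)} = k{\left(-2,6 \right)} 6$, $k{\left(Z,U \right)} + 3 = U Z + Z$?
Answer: $- \frac{226947}{19} \approx -11945.0$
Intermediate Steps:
$B{\left(b,M \right)} = M + 2 b$ ($B{\left(b,M \right)} = \left(M + b\right) + b = M + 2 b$)
$k{\left(Z,U \right)} = -3 + Z + U Z$ ($k{\left(Z,U \right)} = -3 + \left(U Z + Z\right) = -3 + \left(Z + U Z\right) = -3 + Z + U Z$)
$r{\left(Y,x \right)} = -102$ ($r{\left(Y,x \right)} = \left(-3 - 2 + 6 \left(-2\right)\right) 6 = \left(-3 - 2 - 12\right) 6 = \left(-17\right) 6 = -102$)
$\left(r{\left(-2,8 \right)} + \left(\frac{56}{B{\left(0,-8 \right)}} + \frac{50}{-19}\right)\right) 107 = \left(-102 + \left(\frac{56}{-8 + 2 \cdot 0} + \frac{50}{-19}\right)\right) 107 = \left(-102 + \left(\frac{56}{-8 + 0} + 50 \left(- \frac{1}{19}\right)\right)\right) 107 = \left(-102 + \left(\frac{56}{-8} - \frac{50}{19}\right)\right) 107 = \left(-102 + \left(56 \left(- \frac{1}{8}\right) - \frac{50}{19}\right)\right) 107 = \left(-102 - \frac{183}{19}\right) 107 = \left(- \frac{2121}{19}\right) 107 = - \frac{226947}{19}$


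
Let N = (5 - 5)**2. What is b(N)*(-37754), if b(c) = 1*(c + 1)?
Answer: -37754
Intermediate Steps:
N = 0 (N = 0**2 = 0)
b(c) = 1 + c (b(c) = 1*(1 + c) = 1 + c)
b(N)*(-37754) = (1 + 0)*(-37754) = 1*(-37754) = -37754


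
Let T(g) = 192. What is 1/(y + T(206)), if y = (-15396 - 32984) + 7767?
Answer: -1/40421 ≈ -2.4740e-5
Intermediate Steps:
y = -40613 (y = -48380 + 7767 = -40613)
1/(y + T(206)) = 1/(-40613 + 192) = 1/(-40421) = -1/40421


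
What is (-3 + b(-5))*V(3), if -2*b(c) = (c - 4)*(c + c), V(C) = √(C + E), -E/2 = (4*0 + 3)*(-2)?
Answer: -48*√15 ≈ -185.90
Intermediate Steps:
E = 12 (E = -2*(4*0 + 3)*(-2) = -2*(0 + 3)*(-2) = -6*(-2) = -2*(-6) = 12)
V(C) = √(12 + C) (V(C) = √(C + 12) = √(12 + C))
b(c) = -c*(-4 + c) (b(c) = -(c - 4)*(c + c)/2 = -(-4 + c)*2*c/2 = -c*(-4 + c))
(-3 + b(-5))*V(3) = (-3 - 5*(4 - 1*(-5)))*√(12 + 3) = (-3 - 5*(4 + 5))*√15 = (-3 - 5*9)*√15 = (-3 - 45)*√15 = -48*√15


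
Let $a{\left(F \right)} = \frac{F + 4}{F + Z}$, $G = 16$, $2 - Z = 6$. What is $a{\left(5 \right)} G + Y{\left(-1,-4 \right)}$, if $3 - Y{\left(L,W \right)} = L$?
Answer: $148$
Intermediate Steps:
$Z = -4$ ($Z = 2 - 6 = -4$)
$Y{\left(L,W \right)} = 3 - L$
$a{\left(F \right)} = \frac{4 + F}{-4 + F}$ ($a{\left(F \right)} = \frac{F + 4}{F - 4} = \frac{4 + F}{-4 + F}$)
$a{\left(5 \right)} G + Y{\left(-1,-4 \right)} = \frac{4 + 5}{-4 + 5} \cdot 16 + \left(3 - -1\right) = 1^{-1} \cdot 9 \cdot 16 + \left(3 + 1\right) = 1 \cdot 9 \cdot 16 + 4 = 9 \cdot 16 + 4 = 144 + 4 = 148$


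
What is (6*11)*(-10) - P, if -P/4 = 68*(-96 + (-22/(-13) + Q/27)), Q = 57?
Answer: -3011284/117 ≈ -25737.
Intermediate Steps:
P = 2934064/117 (P = -272*(-96 + (-22/(-13) + 57/27)) = -272*(-96 + (-22*(-1/13) + 57*(1/27))) = -272*(-96 + (22/13 + 19/9)) = -272*(-96 + 445/117) = -272*(-10787)/117 = -4*(-733516/117) = 2934064/117 ≈ 25077.)
(6*11)*(-10) - P = (6*11)*(-10) - 1*2934064/117 = 66*(-10) - 2934064/117 = -660 - 2934064/117 = -3011284/117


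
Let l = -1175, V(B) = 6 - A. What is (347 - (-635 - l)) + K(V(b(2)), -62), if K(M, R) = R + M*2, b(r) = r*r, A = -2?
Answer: -239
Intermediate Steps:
b(r) = r**2
V(B) = 8 (V(B) = 6 - 1*(-2) = 6 + 2 = 8)
K(M, R) = R + 2*M
(347 - (-635 - l)) + K(V(b(2)), -62) = (347 - (-635 - 1*(-1175))) + (-62 + 2*8) = (347 - (-635 + 1175)) + (-62 + 16) = (347 - 1*540) - 46 = (347 - 540) - 46 = -193 - 46 = -239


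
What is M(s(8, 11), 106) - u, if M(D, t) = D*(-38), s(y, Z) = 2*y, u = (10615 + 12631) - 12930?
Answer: -10924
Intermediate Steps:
u = 10316 (u = 23246 - 12930 = 10316)
M(D, t) = -38*D
M(s(8, 11), 106) - u = -76*8 - 1*10316 = -38*16 - 10316 = -608 - 10316 = -10924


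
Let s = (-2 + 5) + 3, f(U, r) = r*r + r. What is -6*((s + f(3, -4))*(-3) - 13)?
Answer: 402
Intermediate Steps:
f(U, r) = r + r² (f(U, r) = r² + r = r + r²)
s = 6 (s = 3 + 3 = 6)
-6*((s + f(3, -4))*(-3) - 13) = -6*((6 - 4*(1 - 4))*(-3) - 13) = -6*((6 - 4*(-3))*(-3) - 13) = -6*((6 + 12)*(-3) - 13) = -6*(18*(-3) - 13) = -6*(-54 - 13) = -6*(-67) = 402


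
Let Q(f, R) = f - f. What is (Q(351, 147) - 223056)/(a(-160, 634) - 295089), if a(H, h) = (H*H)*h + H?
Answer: -74352/5311717 ≈ -0.013998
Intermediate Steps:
Q(f, R) = 0
a(H, h) = H + h*H² (a(H, h) = H²*h + H = h*H² + H = H + h*H²)
(Q(351, 147) - 223056)/(a(-160, 634) - 295089) = (0 - 223056)/(-160*(1 - 160*634) - 295089) = -223056/(-160*(1 - 101440) - 295089) = -223056/(-160*(-101439) - 295089) = -223056/(16230240 - 295089) = -223056/15935151 = -223056*1/15935151 = -74352/5311717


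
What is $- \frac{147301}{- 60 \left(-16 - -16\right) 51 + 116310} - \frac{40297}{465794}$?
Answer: $- \frac{18324716516}{13544125035} \approx -1.353$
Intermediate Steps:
$- \frac{147301}{- 60 \left(-16 - -16\right) 51 + 116310} - \frac{40297}{465794} = - \frac{147301}{- 60 \left(-16 + 16\right) 51 + 116310} - \frac{40297}{465794} = - \frac{147301}{\left(-60\right) 0 \cdot 51 + 116310} - \frac{40297}{465794} = - \frac{147301}{0 \cdot 51 + 116310} - \frac{40297}{465794} = - \frac{147301}{0 + 116310} - \frac{40297}{465794} = - \frac{147301}{116310} - \frac{40297}{465794} = - \frac{18324716516}{13544125035}$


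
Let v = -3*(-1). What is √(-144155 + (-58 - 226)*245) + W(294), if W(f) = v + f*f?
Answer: 86439 + I*√213735 ≈ 86439.0 + 462.31*I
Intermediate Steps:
v = 3
W(f) = 3 + f² (W(f) = 3 + f*f = 3 + f²)
√(-144155 + (-58 - 226)*245) + W(294) = √(-144155 + (-58 - 226)*245) + (3 + 294²) = √(-144155 - 284*245) + (3 + 86436) = √(-144155 - 69580) + 86439 = √(-213735) + 86439 = I*√213735 + 86439 = 86439 + I*√213735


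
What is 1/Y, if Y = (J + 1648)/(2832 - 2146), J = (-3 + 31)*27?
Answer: 343/1202 ≈ 0.28536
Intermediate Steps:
J = 756 (J = 28*27 = 756)
Y = 1202/343 (Y = (756 + 1648)/(2832 - 2146) = 2404/686 = 2404*(1/686) = 1202/343 ≈ 3.5044)
1/Y = 1/(1202/343) = 343/1202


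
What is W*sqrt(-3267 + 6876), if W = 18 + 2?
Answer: 60*sqrt(401) ≈ 1201.5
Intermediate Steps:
W = 20
W*sqrt(-3267 + 6876) = 20*sqrt(-3267 + 6876) = 20*sqrt(3609) = 20*(3*sqrt(401)) = 60*sqrt(401)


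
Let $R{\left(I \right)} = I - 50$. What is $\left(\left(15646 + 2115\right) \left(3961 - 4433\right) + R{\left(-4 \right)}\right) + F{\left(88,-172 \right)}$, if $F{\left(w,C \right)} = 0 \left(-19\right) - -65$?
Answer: $-8383181$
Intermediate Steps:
$R{\left(I \right)} = -50 + I$ ($R{\left(I \right)} = I - 50 = -50 + I$)
$F{\left(w,C \right)} = 65$ ($F{\left(w,C \right)} = 0 + 65 = 65$)
$\left(\left(15646 + 2115\right) \left(3961 - 4433\right) + R{\left(-4 \right)}\right) + F{\left(88,-172 \right)} = \left(\left(15646 + 2115\right) \left(3961 - 4433\right) - 54\right) + 65 = \left(17761 \left(-472\right) - 54\right) + 65 = \left(-8383192 - 54\right) + 65 = -8383246 + 65 = -8383181$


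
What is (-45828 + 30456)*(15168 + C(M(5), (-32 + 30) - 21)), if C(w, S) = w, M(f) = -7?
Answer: -233054892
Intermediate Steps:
(-45828 + 30456)*(15168 + C(M(5), (-32 + 30) - 21)) = (-45828 + 30456)*(15168 - 7) = -15372*15161 = -233054892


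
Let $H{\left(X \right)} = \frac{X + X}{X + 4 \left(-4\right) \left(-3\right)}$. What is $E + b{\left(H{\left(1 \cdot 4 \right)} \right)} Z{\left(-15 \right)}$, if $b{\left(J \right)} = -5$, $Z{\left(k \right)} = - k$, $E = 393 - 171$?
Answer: $147$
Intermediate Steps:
$E = 222$ ($E = 393 - 171 = 222$)
$H{\left(X \right)} = \frac{2 X}{48 + X}$ ($H{\left(X \right)} = \frac{2 X}{X - -48} = \frac{2 X}{X + 48} = \frac{2 X}{48 + X}$)
$E + b{\left(H{\left(1 \cdot 4 \right)} \right)} Z{\left(-15 \right)} = 222 - 5 \left(\left(-1\right) \left(-15\right)\right) = 222 - 75 = 147$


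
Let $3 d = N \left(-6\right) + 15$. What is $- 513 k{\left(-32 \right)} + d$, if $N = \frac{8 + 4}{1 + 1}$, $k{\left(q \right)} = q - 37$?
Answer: $35390$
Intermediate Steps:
$k{\left(q \right)} = -37 + q$
$N = 6$ ($N = \frac{12}{2} = 12 \cdot \frac{1}{2} = 6$)
$d = -7$ ($d = \frac{6 \left(-6\right) + 15}{3} = \frac{-36 + 15}{3} = \frac{1}{3} \left(-21\right) = -7$)
$- 513 k{\left(-32 \right)} + d = - 513 \left(-37 - 32\right) - 7 = \left(-513\right) \left(-69\right) - 7 = 35397 - 7 = 35390$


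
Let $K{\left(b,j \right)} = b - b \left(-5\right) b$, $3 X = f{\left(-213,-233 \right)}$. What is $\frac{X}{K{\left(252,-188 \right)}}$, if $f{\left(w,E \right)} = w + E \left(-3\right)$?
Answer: $\frac{9}{17654} \approx 0.0005098$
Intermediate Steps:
$f{\left(w,E \right)} = w - 3 E$
$X = 162$ ($X = \frac{-213 - -699}{3} = \frac{-213 + 699}{3} = \frac{1}{3} \cdot 486 = 162$)
$K{\left(b,j \right)} = b + 5 b^{2}$ ($K{\left(b,j \right)} = b - - 5 b b = b - - 5 b^{2} = b + 5 b^{2}$)
$\frac{X}{K{\left(252,-188 \right)}} = \frac{162}{252 \left(1 + 5 \cdot 252\right)} = \frac{162}{252 \left(1 + 1260\right)} = \frac{162}{252 \cdot 1261} = \frac{162}{317772} = 162 \cdot \frac{1}{317772} = \frac{9}{17654}$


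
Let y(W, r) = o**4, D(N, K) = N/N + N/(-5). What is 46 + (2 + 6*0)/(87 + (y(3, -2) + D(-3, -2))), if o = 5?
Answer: 82069/1784 ≈ 46.003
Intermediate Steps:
D(N, K) = 1 - N/5 (D(N, K) = 1 + N*(-1/5) = 1 - N/5)
y(W, r) = 625 (y(W, r) = 5**4 = 625)
46 + (2 + 6*0)/(87 + (y(3, -2) + D(-3, -2))) = 46 + (2 + 6*0)/(87 + (625 + (1 - 1/5*(-3)))) = 46 + (2 + 0)/(87 + (625 + (1 + 3/5))) = 46 + 2/(87 + (625 + 8/5)) = 46 + 2/(87 + 3133/5) = 46 + 2/(3568/5) = 46 + 2*(5/3568) = 46 + 5/1784 = 82069/1784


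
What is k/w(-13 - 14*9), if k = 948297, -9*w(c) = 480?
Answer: -2844891/160 ≈ -17781.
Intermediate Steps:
w(c) = -160/3 (w(c) = -⅑*480 = -160/3)
k/w(-13 - 14*9) = 948297/(-160/3) = 948297*(-3/160) = -2844891/160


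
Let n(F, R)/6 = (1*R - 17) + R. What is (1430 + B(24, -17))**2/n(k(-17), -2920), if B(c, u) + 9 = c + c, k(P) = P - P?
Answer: -2157961/35142 ≈ -61.407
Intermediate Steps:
k(P) = 0
B(c, u) = -9 + 2*c (B(c, u) = -9 + (c + c) = -9 + 2*c)
n(F, R) = -102 + 12*R (n(F, R) = 6*((1*R - 17) + R) = 6*((R - 17) + R) = 6*((-17 + R) + R) = 6*(-17 + 2*R) = -102 + 12*R)
(1430 + B(24, -17))**2/n(k(-17), -2920) = (1430 + (-9 + 2*24))**2/(-102 + 12*(-2920)) = (1430 + (-9 + 48))**2/(-102 - 35040) = (1430 + 39)**2/(-35142) = 1469**2*(-1/35142) = 2157961*(-1/35142) = -2157961/35142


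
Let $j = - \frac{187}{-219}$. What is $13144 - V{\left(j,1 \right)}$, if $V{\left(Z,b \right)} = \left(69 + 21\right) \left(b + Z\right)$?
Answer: $\frac{947332}{73} \approx 12977.0$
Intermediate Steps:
$j = \frac{187}{219}$ ($j = \left(-187\right) \left(- \frac{1}{219}\right) = \frac{187}{219} \approx 0.85388$)
$V{\left(Z,b \right)} = 90 Z + 90 b$ ($V{\left(Z,b \right)} = 90 \left(Z + b\right) = 90 Z + 90 b$)
$13144 - V{\left(j,1 \right)} = 13144 - \left(90 \cdot \frac{187}{219} + 90 \cdot 1\right) = 13144 - \left(\frac{5610}{73} + 90\right) = 13144 - \frac{12180}{73} = \frac{947332}{73}$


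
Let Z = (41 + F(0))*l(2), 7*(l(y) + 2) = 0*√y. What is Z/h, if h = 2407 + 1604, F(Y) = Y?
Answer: -82/4011 ≈ -0.020444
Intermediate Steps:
h = 4011
l(y) = -2 (l(y) = -2 + (0*√y)/7 = -2 + (⅐)*0 = -2 + 0 = -2)
Z = -82 (Z = (41 + 0)*(-2) = 41*(-2) = -82)
Z/h = -82/4011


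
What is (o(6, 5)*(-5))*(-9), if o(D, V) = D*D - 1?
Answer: 1575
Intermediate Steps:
o(D, V) = -1 + D² (o(D, V) = D² - 1 = -1 + D²)
(o(6, 5)*(-5))*(-9) = ((-1 + 6²)*(-5))*(-9) = ((-1 + 36)*(-5))*(-9) = (35*(-5))*(-9) = -175*(-9) = 1575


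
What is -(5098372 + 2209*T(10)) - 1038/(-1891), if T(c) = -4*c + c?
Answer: -9515703844/1891 ≈ -5.0321e+6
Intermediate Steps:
T(c) = -3*c
-(5098372 + 2209*T(10)) - 1038/(-1891) = -2209/(1/(2308 - 3*10)) - 1038/(-1891) = -2209/(1/(2308 - 30)) - 1038*(-1/1891) = -2209/(1/2278) + 1038/1891 = -2209/1/2278 + 1038/1891 = -2209*2278 + 1038/1891 = -5032102 + 1038/1891 = -9515703844/1891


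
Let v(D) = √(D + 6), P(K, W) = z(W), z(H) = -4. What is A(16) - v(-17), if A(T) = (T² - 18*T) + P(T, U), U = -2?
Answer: -36 - I*√11 ≈ -36.0 - 3.3166*I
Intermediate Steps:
P(K, W) = -4
v(D) = √(6 + D)
A(T) = -4 + T² - 18*T (A(T) = (T² - 18*T) - 4 = -4 + T² - 18*T)
A(16) - v(-17) = (-4 + 16² - 18*16) - √(6 - 17) = (-4 + 256 - 288) - √(-11) = -36 - I*√11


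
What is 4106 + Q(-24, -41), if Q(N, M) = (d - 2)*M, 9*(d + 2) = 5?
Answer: 38225/9 ≈ 4247.2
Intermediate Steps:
d = -13/9 (d = -2 + (1/9)*5 = -2 + 5/9 = -13/9 ≈ -1.4444)
Q(N, M) = -31*M/9 (Q(N, M) = (-13/9 - 2)*M = -31*M/9)
4106 + Q(-24, -41) = 4106 - 31/9*(-41) = 4106 + 1271/9 = 38225/9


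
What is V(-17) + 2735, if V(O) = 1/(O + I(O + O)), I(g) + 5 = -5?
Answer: 73844/27 ≈ 2735.0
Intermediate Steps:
I(g) = -10 (I(g) = -5 - 5 = -10)
V(O) = 1/(-10 + O) (V(O) = 1/(O - 10) = 1/(-10 + O))
V(-17) + 2735 = 1/(-10 - 17) + 2735 = 1/(-27) + 2735 = -1/27 + 2735 = 73844/27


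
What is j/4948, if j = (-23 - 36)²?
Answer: 3481/4948 ≈ 0.70352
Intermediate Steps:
j = 3481 (j = (-59)² = 3481)
j/4948 = 3481/4948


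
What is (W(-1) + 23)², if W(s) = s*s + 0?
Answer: 576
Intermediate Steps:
W(s) = s² (W(s) = s² + 0 = s²)
(W(-1) + 23)² = ((-1)² + 23)² = (1 + 23)² = 24² = 576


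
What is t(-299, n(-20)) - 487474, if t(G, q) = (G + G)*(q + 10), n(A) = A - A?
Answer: -493454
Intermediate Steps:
n(A) = 0
t(G, q) = 2*G*(10 + q) (t(G, q) = (2*G)*(10 + q) = 2*G*(10 + q))
t(-299, n(-20)) - 487474 = 2*(-299)*(10 + 0) - 487474 = 2*(-299)*10 - 487474 = -5980 - 487474 = -493454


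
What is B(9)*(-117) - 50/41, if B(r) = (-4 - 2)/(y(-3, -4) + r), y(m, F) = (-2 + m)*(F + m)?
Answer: 13291/902 ≈ 14.735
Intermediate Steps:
B(r) = -6/(35 + r) (B(r) = (-4 - 2)/(((-3)**2 - 2*(-4) - 2*(-3) - 4*(-3)) + r) = -6/((9 + 8 + 6 + 12) + r) = -6/(35 + r))
B(9)*(-117) - 50/41 = -6/(35 + 9)*(-117) - 50/41 = -6/44*(-117) - 50*1/41 = -6*1/44*(-117) - 50/41 = -3/22*(-117) - 50/41 = 351/22 - 50/41 = 13291/902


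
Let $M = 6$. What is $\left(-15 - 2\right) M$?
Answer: $-102$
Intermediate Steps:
$\left(-15 - 2\right) M = \left(-15 - 2\right) 6 = \left(-17\right) 6 = -102$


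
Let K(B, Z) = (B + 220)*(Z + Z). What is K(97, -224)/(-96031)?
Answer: 142016/96031 ≈ 1.4789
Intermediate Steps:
K(B, Z) = 2*Z*(220 + B) (K(B, Z) = (220 + B)*(2*Z) = 2*Z*(220 + B))
K(97, -224)/(-96031) = (2*(-224)*(220 + 97))/(-96031) = (2*(-224)*317)*(-1/96031) = -142016*(-1/96031) = 142016/96031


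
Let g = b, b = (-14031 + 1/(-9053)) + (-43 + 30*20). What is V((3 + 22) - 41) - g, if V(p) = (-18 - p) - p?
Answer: 122106865/9053 ≈ 13488.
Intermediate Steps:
V(p) = -18 - 2*p
b = -121980123/9053 (b = (-14031 - 1/9053) + (-43 + 600) = -127022644/9053 + 557 = -121980123/9053 ≈ -13474.)
g = -121980123/9053 ≈ -13474.
V((3 + 22) - 41) - g = (-18 - 2*((3 + 22) - 41)) - 1*(-121980123/9053) = (-18 - 2*(25 - 41)) + 121980123/9053 = (-18 - 2*(-16)) + 121980123/9053 = (-18 + 32) + 121980123/9053 = 14 + 121980123/9053 = 122106865/9053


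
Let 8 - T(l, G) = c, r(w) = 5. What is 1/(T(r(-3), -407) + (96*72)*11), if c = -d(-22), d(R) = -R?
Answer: 1/76062 ≈ 1.3147e-5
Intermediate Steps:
c = -22 (c = -(-1)*(-22) = -1*22 = -22)
T(l, G) = 30 (T(l, G) = 8 - 1*(-22) = 8 + 22 = 30)
1/(T(r(-3), -407) + (96*72)*11) = 1/(30 + (96*72)*11) = 1/(30 + 6912*11) = 1/(30 + 76032) = 1/76062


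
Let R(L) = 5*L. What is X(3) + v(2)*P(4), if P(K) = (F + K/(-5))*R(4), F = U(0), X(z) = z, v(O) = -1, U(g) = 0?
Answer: 19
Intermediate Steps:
F = 0
P(K) = -4*K (P(K) = (0 + K/(-5))*(5*4) = (0 + K*(-⅕))*20 = (0 - K/5)*20 = -K/5*20 = -4*K)
X(3) + v(2)*P(4) = 3 - (-4)*4 = 3 - 1*(-16) = 3 + 16 = 19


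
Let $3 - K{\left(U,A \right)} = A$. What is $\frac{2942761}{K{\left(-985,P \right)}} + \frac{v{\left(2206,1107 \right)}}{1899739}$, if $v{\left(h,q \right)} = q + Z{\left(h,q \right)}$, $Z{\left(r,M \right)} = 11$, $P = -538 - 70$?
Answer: $\frac{5590478522477}{1160740529} \approx 4816.3$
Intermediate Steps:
$P = -608$ ($P = -538 - 70 = -608$)
$K{\left(U,A \right)} = 3 - A$
$v{\left(h,q \right)} = 11 + q$ ($v{\left(h,q \right)} = q + 11 = 11 + q$)
$\frac{2942761}{K{\left(-985,P \right)}} + \frac{v{\left(2206,1107 \right)}}{1899739} = \frac{2942761}{3 - -608} + \frac{11 + 1107}{1899739} = \frac{2942761}{3 + 608} + 1118 \cdot \frac{1}{1899739} = \frac{2942761}{611} + \frac{1118}{1899739} = \frac{5590478522477}{1160740529}$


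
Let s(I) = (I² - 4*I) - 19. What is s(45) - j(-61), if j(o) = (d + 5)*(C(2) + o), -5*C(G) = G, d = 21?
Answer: 17112/5 ≈ 3422.4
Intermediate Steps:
C(G) = -G/5
s(I) = -19 + I² - 4*I
j(o) = -52/5 + 26*o (j(o) = (21 + 5)*(-⅕*2 + o) = 26*(-⅖ + o) = -52/5 + 26*o)
s(45) - j(-61) = (-19 + 45² - 4*45) - (-52/5 + 26*(-61)) = (-19 + 2025 - 180) - (-52/5 - 1586) = 1826 - 1*(-7982/5) = 1826 + 7982/5 = 17112/5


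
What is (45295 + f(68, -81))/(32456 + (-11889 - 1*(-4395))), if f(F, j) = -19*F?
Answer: 44003/24962 ≈ 1.7628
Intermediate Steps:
(45295 + f(68, -81))/(32456 + (-11889 - 1*(-4395))) = (45295 - 19*68)/(32456 + (-11889 - 1*(-4395))) = (45295 - 1292)/(32456 + (-11889 + 4395)) = 44003/(32456 - 7494) = 44003/24962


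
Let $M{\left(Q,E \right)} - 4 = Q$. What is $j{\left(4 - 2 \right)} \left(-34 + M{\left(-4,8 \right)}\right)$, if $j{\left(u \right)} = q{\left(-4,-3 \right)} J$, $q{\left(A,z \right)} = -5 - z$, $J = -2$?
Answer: $-136$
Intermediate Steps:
$M{\left(Q,E \right)} = 4 + Q$
$j{\left(u \right)} = 4$ ($j{\left(u \right)} = \left(-5 - -3\right) \left(-2\right) = \left(-5 + 3\right) \left(-2\right) = \left(-2\right) \left(-2\right) = 4$)
$j{\left(4 - 2 \right)} \left(-34 + M{\left(-4,8 \right)}\right) = 4 \left(-34 + \left(4 - 4\right)\right) = 4 \left(-34 + 0\right) = 4 \left(-34\right) = -136$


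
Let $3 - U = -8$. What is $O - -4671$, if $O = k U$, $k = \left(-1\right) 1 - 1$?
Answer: $4649$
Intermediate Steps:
$U = 11$ ($U = 3 - -8 = 3 + 8 = 11$)
$k = -2$ ($k = -1 - 1 = -2$)
$O = -22$ ($O = \left(-2\right) 11 = -22$)
$O - -4671 = -22 - -4671 = -22 + 4671 = 4649$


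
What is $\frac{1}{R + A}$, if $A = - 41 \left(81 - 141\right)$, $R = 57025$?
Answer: $\frac{1}{59485} \approx 1.6811 \cdot 10^{-5}$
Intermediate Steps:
$A = 2460$ ($A = \left(-41\right) \left(-60\right) = 2460$)
$\frac{1}{R + A} = \frac{1}{57025 + 2460} = \frac{1}{59485}$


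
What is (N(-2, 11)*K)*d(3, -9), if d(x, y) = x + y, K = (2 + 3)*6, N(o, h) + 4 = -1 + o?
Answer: 1260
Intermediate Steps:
N(o, h) = -5 + o (N(o, h) = -4 + (-1 + o) = -5 + o)
K = 30 (K = 5*6 = 30)
(N(-2, 11)*K)*d(3, -9) = ((-5 - 2)*30)*(3 - 9) = -7*30*(-6) = -210*(-6) = 1260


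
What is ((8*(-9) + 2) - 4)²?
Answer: 5476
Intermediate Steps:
((8*(-9) + 2) - 4)² = ((-72 + 2) - 4)² = (-70 - 4)² = (-74)² = 5476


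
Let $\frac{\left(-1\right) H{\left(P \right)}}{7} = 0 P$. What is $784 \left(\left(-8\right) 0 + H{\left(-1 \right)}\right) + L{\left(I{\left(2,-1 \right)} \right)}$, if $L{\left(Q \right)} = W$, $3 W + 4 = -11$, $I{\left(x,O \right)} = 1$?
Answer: $-5$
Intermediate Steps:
$H{\left(P \right)} = 0$ ($H{\left(P \right)} = - 7 \cdot 0 P = \left(-7\right) 0 = 0$)
$W = -5$ ($W = - \frac{4}{3} + \frac{1}{3} \left(-11\right) = - \frac{4}{3} - \frac{11}{3} = -5$)
$L{\left(Q \right)} = -5$
$784 \left(\left(-8\right) 0 + H{\left(-1 \right)}\right) + L{\left(I{\left(2,-1 \right)} \right)} = 784 \left(\left(-8\right) 0 + 0\right) - 5 = 784 \left(0 + 0\right) - 5 = 784 \cdot 0 - 5 = 0 - 5 = -5$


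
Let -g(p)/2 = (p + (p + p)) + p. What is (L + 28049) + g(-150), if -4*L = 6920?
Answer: 27519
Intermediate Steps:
L = -1730 (L = -¼*6920 = -1730)
g(p) = -8*p (g(p) = -2*((p + (p + p)) + p) = -2*((p + 2*p) + p) = -2*(3*p + p) = -8*p)
(L + 28049) + g(-150) = (-1730 + 28049) - 8*(-150) = 26319 + 1200 = 27519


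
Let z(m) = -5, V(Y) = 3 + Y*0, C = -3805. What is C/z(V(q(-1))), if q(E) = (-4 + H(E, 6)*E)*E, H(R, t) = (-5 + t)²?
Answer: 761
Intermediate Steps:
q(E) = E*(-4 + E) (q(E) = (-4 + (-5 + 6)²*E)*E = (-4 + 1²*E)*E = (-4 + 1*E)*E = (-4 + E)*E = E*(-4 + E))
V(Y) = 3 (V(Y) = 3 + 0 = 3)
C/z(V(q(-1))) = -3805/(-5) = -3805*(-⅕) = 761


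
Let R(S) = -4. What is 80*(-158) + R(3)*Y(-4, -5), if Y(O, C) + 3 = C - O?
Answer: -12624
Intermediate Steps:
Y(O, C) = -3 + C - O (Y(O, C) = -3 + (C - O) = -3 + C - O)
80*(-158) + R(3)*Y(-4, -5) = 80*(-158) - 4*(-3 - 5 - 1*(-4)) = -12640 - 4*(-3 - 5 + 4) = -12640 - 4*(-4) = -12640 + 16 = -12624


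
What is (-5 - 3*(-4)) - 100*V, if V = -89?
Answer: 8907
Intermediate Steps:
(-5 - 3*(-4)) - 100*V = (-5 - 3*(-4)) - 100*(-89) = (-5 + 12) + 8900 = 7 + 8900 = 8907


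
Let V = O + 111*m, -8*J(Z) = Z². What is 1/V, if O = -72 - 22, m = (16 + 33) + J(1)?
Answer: 8/42649 ≈ 0.00018758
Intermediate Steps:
J(Z) = -Z²/8
m = 391/8 (m = (16 + 33) - ⅛*1² = 49 - ⅛*1 = 49 - ⅛ = 391/8 ≈ 48.875)
O = -94
V = 42649/8 (V = -94 + 111*(391/8) = -94 + 43401/8 = 42649/8 ≈ 5331.1)
1/V = 1/(42649/8) = 8/42649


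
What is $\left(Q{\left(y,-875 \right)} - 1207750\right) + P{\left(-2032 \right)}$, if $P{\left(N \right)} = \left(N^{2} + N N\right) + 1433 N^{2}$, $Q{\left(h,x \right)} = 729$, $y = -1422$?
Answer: $5923942419$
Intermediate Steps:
$P{\left(N \right)} = 1435 N^{2}$ ($P{\left(N \right)} = \left(N^{2} + N^{2}\right) + 1433 N^{2} = 2 N^{2} + 1433 N^{2} = 1435 N^{2}$)
$\left(Q{\left(y,-875 \right)} - 1207750\right) + P{\left(-2032 \right)} = \left(729 - 1207750\right) + 1435 \left(-2032\right)^{2} = -1207021 + 1435 \cdot 4129024 = -1207021 + 5925149440 = 5923942419$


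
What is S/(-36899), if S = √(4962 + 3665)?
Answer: -√8627/36899 ≈ -0.0025172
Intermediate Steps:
S = √8627 ≈ 92.882
S/(-36899) = √8627/(-36899) = √8627*(-1/36899) = -√8627/36899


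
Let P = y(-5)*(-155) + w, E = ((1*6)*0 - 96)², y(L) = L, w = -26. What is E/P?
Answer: 9216/749 ≈ 12.304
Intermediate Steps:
E = 9216 (E = (6*0 - 96)² = (0 - 96)² = (-96)² = 9216)
P = 749 (P = -5*(-155) - 26 = 775 - 26 = 749)
E/P = 9216/749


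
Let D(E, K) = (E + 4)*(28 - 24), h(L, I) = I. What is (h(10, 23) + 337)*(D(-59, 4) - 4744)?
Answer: -1787040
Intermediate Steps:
D(E, K) = 16 + 4*E (D(E, K) = (4 + E)*4 = 16 + 4*E)
(h(10, 23) + 337)*(D(-59, 4) - 4744) = (23 + 337)*((16 + 4*(-59)) - 4744) = 360*((16 - 236) - 4744) = 360*(-220 - 4744) = 360*(-4964) = -1787040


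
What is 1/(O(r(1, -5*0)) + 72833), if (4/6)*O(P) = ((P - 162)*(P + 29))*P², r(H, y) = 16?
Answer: -1/2450047 ≈ -4.0816e-7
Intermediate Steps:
O(P) = 3*P²*(-162 + P)*(29 + P)/2 (O(P) = 3*(((P - 162)*(P + 29))*P²)/2 = 3*(((-162 + P)*(29 + P))*P²)/2 = 3*(P²*(-162 + P)*(29 + P))/2 = 3*P²*(-162 + P)*(29 + P)/2)
1/(O(r(1, -5*0)) + 72833) = 1/((3/2)*16²*(-4698 + 16² - 133*16) + 72833) = 1/((3/2)*256*(-4698 + 256 - 2128) + 72833) = 1/((3/2)*256*(-6570) + 72833) = 1/(-2522880 + 72833) = 1/(-2450047) = -1/2450047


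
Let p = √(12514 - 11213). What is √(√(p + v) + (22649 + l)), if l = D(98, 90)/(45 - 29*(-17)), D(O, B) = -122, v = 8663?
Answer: √(1638887880 + 72361*√(8663 + √1301))/269 ≈ 150.80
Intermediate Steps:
l = -61/269 (l = -122/(45 - 29*(-17)) = -122/(45 + 493) = -122/538 = -122*1/538 = -61/269 ≈ -0.22677)
p = √1301 ≈ 36.069
√(√(p + v) + (22649 + l)) = √(√(√1301 + 8663) + (22649 - 61/269)) = √(√(8663 + √1301) + 6092520/269) = √(6092520/269 + √(8663 + √1301))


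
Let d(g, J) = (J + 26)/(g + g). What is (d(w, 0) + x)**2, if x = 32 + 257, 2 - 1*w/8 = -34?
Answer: 6929730025/82944 ≈ 83547.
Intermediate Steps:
w = 288 (w = 16 - 8*(-34) = 16 + 272 = 288)
d(g, J) = (26 + J)/(2*g) (d(g, J) = (26 + J)/((2*g)) = (26 + J)*(1/(2*g)) = (26 + J)/(2*g))
x = 289
(d(w, 0) + x)**2 = ((1/2)*(26 + 0)/288 + 289)**2 = ((1/2)*(1/288)*26 + 289)**2 = (13/288 + 289)**2 = (83245/288)**2 = 6929730025/82944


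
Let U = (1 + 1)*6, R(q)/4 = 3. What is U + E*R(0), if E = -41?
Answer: -480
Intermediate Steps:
R(q) = 12 (R(q) = 4*3 = 12)
U = 12 (U = 2*6 = 12)
U + E*R(0) = 12 - 41*12 = 12 - 492 = -480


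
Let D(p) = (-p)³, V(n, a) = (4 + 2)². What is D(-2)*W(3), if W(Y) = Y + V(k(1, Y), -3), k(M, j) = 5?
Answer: 312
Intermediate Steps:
V(n, a) = 36 (V(n, a) = 6² = 36)
D(p) = -p³
W(Y) = 36 + Y (W(Y) = Y + 36 = 36 + Y)
D(-2)*W(3) = (-1*(-2)³)*(36 + 3) = -1*(-8)*39 = 8*39 = 312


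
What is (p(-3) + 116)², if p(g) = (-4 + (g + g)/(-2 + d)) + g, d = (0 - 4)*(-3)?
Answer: 293764/25 ≈ 11751.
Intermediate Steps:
d = 12 (d = -4*(-3) = 12)
p(g) = -4 + 6*g/5 (p(g) = (-4 + (g + g)/(-2 + 12)) + g = (-4 + (2*g)/10) + g = (-4 + (2*g)*(⅒)) + g = (-4 + g/5) + g = -4 + 6*g/5)
(p(-3) + 116)² = ((-4 + (6/5)*(-3)) + 116)² = ((-4 - 18/5) + 116)² = (-38/5 + 116)² = (542/5)² = 293764/25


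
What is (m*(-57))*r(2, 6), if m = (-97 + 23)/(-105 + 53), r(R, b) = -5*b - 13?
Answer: 90687/26 ≈ 3488.0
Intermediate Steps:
r(R, b) = -13 - 5*b
m = 37/26 (m = -74/(-52) = -74*(-1/52) = 37/26 ≈ 1.4231)
(m*(-57))*r(2, 6) = ((37/26)*(-57))*(-13 - 5*6) = -2109*(-13 - 30)/26 = -2109/26*(-43) = 90687/26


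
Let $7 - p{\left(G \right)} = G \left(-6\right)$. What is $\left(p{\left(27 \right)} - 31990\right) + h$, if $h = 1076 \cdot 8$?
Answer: $-23213$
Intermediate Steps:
$p{\left(G \right)} = 7 + 6 G$ ($p{\left(G \right)} = 7 - G \left(-6\right) = 7 - - 6 G = 7 + 6 G$)
$h = 8608$
$\left(p{\left(27 \right)} - 31990\right) + h = \left(\left(7 + 6 \cdot 27\right) - 31990\right) + 8608 = \left(\left(7 + 162\right) - 31990\right) + 8608 = \left(169 - 31990\right) + 8608 = -31821 + 8608 = -23213$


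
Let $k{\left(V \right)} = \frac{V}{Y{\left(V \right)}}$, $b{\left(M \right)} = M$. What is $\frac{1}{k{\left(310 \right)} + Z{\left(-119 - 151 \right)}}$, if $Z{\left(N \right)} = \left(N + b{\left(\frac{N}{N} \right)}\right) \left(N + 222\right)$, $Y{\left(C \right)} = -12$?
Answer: $\frac{6}{77317} \approx 7.7603 \cdot 10^{-5}$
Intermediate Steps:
$k{\left(V \right)} = - \frac{V}{12}$ ($k{\left(V \right)} = \frac{V}{-12} = V \left(- \frac{1}{12}\right) = - \frac{V}{12}$)
$Z{\left(N \right)} = \left(1 + N\right) \left(222 + N\right)$ ($Z{\left(N \right)} = \left(N + \frac{N}{N}\right) \left(N + 222\right) = \left(N + 1\right) \left(222 + N\right) = \left(1 + N\right) \left(222 + N\right)$)
$\frac{1}{k{\left(310 \right)} + Z{\left(-119 - 151 \right)}} = \frac{1}{\left(- \frac{1}{12}\right) 310 + \left(222 + \left(-119 - 151\right)^{2} + 223 \left(-119 - 151\right)\right)} = \frac{1}{- \frac{155}{6} + \left(222 + \left(-119 - 151\right)^{2} + 223 \left(-119 - 151\right)\right)} = \frac{1}{- \frac{155}{6} + \left(222 + \left(-270\right)^{2} + 223 \left(-270\right)\right)} = \frac{1}{- \frac{155}{6} + \left(222 + 72900 - 60210\right)} = \frac{1}{- \frac{155}{6} + 12912} = \frac{1}{\frac{77317}{6}} = \frac{6}{77317}$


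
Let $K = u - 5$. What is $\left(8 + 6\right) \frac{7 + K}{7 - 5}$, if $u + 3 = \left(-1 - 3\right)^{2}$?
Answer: $105$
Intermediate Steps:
$u = 13$ ($u = -3 + \left(-1 - 3\right)^{2} = -3 + \left(-4\right)^{2} = -3 + 16 = 13$)
$K = 8$ ($K = 13 - 5 = 8$)
$\left(8 + 6\right) \frac{7 + K}{7 - 5} = \left(8 + 6\right) \frac{7 + 8}{7 - 5} = 14 \cdot \frac{15}{2} = 105$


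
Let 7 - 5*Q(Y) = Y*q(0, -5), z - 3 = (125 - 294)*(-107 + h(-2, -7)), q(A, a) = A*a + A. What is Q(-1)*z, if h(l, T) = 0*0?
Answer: 126602/5 ≈ 25320.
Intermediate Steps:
h(l, T) = 0
q(A, a) = A + A*a
z = 18086 (z = 3 + (125 - 294)*(-107 + 0) = 3 - 169*(-107) = 3 + 18083 = 18086)
Q(Y) = 7/5 (Q(Y) = 7/5 - Y*0*(1 - 5)/5 = 7/5 - Y*0*(-4)/5 = 7/5 - Y*0/5 = 7/5 - ⅕*0 = 7/5 + 0 = 7/5)
Q(-1)*z = (7/5)*18086 = 126602/5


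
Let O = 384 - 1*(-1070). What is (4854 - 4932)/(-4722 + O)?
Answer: 39/1634 ≈ 0.023868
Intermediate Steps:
O = 1454 (O = 384 + 1070 = 1454)
(4854 - 4932)/(-4722 + O) = (4854 - 4932)/(-4722 + 1454) = -78/(-3268) = -78*(-1/3268) = 39/1634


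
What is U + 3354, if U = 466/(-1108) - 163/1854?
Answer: 861106195/256779 ≈ 3353.5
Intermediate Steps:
U = -130571/256779 (U = 466*(-1/1108) - 163*1/1854 = -233/554 - 163/1854 = -130571/256779 ≈ -0.50850)
U + 3354 = -130571/256779 + 3354 = 861106195/256779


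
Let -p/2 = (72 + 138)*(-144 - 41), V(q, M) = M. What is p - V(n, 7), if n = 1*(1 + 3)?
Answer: 77693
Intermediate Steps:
n = 4 (n = 1*4 = 4)
p = 77700 (p = -2*(72 + 138)*(-144 - 41) = -420*(-185) = -2*(-38850) = 77700)
p - V(n, 7) = 77700 - 1*7 = 77700 - 7 = 77693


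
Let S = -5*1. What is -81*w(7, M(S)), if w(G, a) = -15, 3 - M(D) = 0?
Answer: 1215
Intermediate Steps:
S = -5
M(D) = 3 (M(D) = 3 - 1*0 = 3 + 0 = 3)
-81*w(7, M(S)) = -81*(-15) = 1215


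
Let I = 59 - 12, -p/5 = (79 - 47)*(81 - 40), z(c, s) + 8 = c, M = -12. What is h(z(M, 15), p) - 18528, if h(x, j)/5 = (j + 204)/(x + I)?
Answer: -532036/27 ≈ -19705.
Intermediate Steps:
z(c, s) = -8 + c
p = -6560 (p = -5*(79 - 47)*(81 - 40) = -160*41 = -5*1312 = -6560)
I = 47
h(x, j) = 5*(204 + j)/(47 + x) (h(x, j) = 5*((j + 204)/(x + 47)) = 5*((204 + j)/(47 + x)) = 5*(204 + j)/(47 + x))
h(z(M, 15), p) - 18528 = 5*(204 - 6560)/(47 + (-8 - 12)) - 18528 = 5*(-6356)/(47 - 20) - 18528 = 5*(-6356)/27 - 18528 = 5*(1/27)*(-6356) - 18528 = -31780/27 - 18528 = -532036/27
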